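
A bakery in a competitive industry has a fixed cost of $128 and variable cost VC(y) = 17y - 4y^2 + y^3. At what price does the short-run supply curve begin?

$13 per unit

Short-run supply begins at min AVC. From VC = 17y - 4y^2 + y^3, AVC = 17 - 4y + y^2.
At the minimum of AVC, MC = AVC. MC = 17 - 8y + 3y^2; setting MC = AVC gives 2y^2 - 4y = 0, so y = 2. min AVC = 13.
The firm shuts down for any P below $13.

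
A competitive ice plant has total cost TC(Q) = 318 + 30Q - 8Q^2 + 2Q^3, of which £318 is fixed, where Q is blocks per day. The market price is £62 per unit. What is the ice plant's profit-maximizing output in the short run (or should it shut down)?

Produce at Q = 4

From TC, MC = TC'(Q) = 30 - 16Q + 6Q^2 and AVC = VC/Q = 30 - 8Q + 2Q^2.
AVC is minimized where dAVC/dQ = -8 + 4Q = 0, at Q = 2; min AVC = 30 - 8·2 + 2·2^2 = £22.
Since P = £62 ≥ min AVC = £22, price covers variable cost and the firm should produce.
Set P = MC: 62 = 30 - 16Q + 6Q^2 → -32 - 16Q + 6Q^2 = 0. The roots are Q = -4/3 and Q = 4; the profit-maximizing output is on the rising part of MC, so Q* = 4.
Check: AVC at Q = 4 is £30 ≤ P, so revenue covers variable cost.
Profit = P·Q − TC = 62·4 − 438 = -£190, a loss, but smaller than the £318 fixed cost the firm would lose by shutting down.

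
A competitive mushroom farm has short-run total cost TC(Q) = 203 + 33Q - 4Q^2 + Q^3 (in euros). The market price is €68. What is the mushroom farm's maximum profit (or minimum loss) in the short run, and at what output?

Profit = -€53 at Q = 5

AVC = 33 - 4Q + Q^2 has its minimum €29 at Q = 2; price €68 clears that bar, so the firm operates.
With MC = 33 - 8Q + 3Q^2, P = MC on the upward-sloping part at Q* = 5.
TR = 68·5 = 340. TC = 203 + 190 = 393. Profit = 340 − 393 = -€53.
That loss of €53 beats the €203 the firm would lose by shutting down; producing recovers €150 of fixed cost.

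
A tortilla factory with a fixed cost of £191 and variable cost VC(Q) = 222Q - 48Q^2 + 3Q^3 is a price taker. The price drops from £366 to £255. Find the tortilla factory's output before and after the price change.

Output falls from 12 to 11

AVC = 222 - 48Q + 3Q^2, minimized at Q = 8 where min AVC = £30. MC = 222 - 96Q + 9Q^2.
At P = £366 ≥ min AVC, set P = MC on the rising branch: Q = 12.
At P = £255 ≥ min AVC, set P = MC: Q = 11. The firm stays open but cuts output.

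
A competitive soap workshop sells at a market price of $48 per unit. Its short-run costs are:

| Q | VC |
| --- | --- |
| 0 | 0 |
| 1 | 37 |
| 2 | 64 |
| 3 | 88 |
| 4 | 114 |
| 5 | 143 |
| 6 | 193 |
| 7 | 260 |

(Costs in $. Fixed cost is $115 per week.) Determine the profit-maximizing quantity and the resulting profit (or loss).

Tabulate TR − TC: Q=0: -115; Q=1: -104; Q=2: -83; Q=3: -59; Q=4: -37; Q=5: -18; Q=6: -20; Q=7: -39.
Profit is maximized at Q = 5. AVC there is 143/5 = $28.60 ≤ P, so producing beats shutting down (which would give -$115).

Q = 5; profit = -$18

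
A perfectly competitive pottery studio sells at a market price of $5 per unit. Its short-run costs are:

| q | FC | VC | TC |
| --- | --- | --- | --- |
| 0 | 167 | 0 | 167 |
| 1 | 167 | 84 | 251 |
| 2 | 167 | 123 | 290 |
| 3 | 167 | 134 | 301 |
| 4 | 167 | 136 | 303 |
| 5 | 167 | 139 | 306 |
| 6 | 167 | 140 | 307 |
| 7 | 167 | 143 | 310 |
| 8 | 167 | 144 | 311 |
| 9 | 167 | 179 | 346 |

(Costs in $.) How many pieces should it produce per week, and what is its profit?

q = 0 (shut down); profit = -$167

Compute π = P·q − TC at each output: q=0: -167; q=1: -246; q=2: -280; q=3: -286; q=4: -283; q=5: -281; q=6: -277; q=7: -275; q=8: -271; q=9: -301.
Profit is highest at q = 0. Equivalently, the lowest AVC in the table is 144/8 ≈ $18 at q = 8, and P = $5 falls below it — price never covers variable cost, so the firm shuts down and loses only its fixed cost.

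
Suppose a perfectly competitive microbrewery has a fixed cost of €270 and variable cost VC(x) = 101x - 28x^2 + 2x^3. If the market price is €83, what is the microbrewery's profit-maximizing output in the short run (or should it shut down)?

Strip out fixed cost: VC = 101x - 28x^2 + 2x^3. Then AVC = 101 - 28x + 2x^2 and MC = 101 - 56x + 6x^2.
AVC hits its minimum where MC = AVC, at x = 7, giving min AVC = 101 - 28·7 + 2·7^2 = €3.
P = €83 exceeds min AVC = €3, so the firm stays open.
Solving P = MC: 18 - 56x + 6x^2 = 0 ⇒ x = 1/3 or 9. On the upward-sloping branch, x* = 9.
Check: AVC at x = 9 is €11 ≤ P, so revenue covers variable cost.
Profit = P·x − TC = 83·9 − 369 = €378.

Produce at x = 9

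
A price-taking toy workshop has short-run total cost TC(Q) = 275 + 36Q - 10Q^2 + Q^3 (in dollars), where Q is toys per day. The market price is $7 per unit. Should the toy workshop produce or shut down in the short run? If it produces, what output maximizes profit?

Variable cost is VC = 36Q - 10Q^2 + Q^3, so AVC = VC/Q = 36 - 10Q + Q^2 and MC = dTC/dQ = 36 - 20Q + 3Q^2.
AVC hits its minimum where MC = AVC, at Q = 5, giving min AVC = 36 - 10·5 + 5^2 = $11.
Since P = $7 < min AVC = $11, price fails to cover variable cost at any output.
The firm minimizes its loss by shutting down and losing only its fixed cost of $275.

Shut down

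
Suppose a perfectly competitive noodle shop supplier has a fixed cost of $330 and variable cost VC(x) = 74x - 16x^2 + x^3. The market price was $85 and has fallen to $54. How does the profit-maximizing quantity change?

MC = 74 - 32x + 3x^2; the shutdown threshold is min AVC = $10 (at x = 8).
At P = $85 ≥ min AVC, set P = MC on the rising branch: x = 11.
At P = $54 ≥ min AVC, set P = MC: x = 10. The firm stays open but cuts output.

Output falls from 11 to 10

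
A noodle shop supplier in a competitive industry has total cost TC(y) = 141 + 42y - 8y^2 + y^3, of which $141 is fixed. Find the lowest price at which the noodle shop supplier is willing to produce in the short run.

$26 per unit

The shutdown price is the minimum of AVC. VC = 42y - 8y^2 + y^3, so AVC = 42 - 8y + y^2.
dAVC/dy = -8 + 2y = 0 gives y = 4. min AVC = 42 - 8·4 + 4^2 = 26.
For P < $26 the firm produces nothing.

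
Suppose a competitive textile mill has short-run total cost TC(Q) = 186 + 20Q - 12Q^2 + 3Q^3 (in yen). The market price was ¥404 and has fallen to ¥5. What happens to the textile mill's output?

MC = 20 - 24Q + 9Q^2; the shutdown threshold is min AVC = ¥8 (at Q = 2).
At P = ¥404 ≥ min AVC, set P = MC on the rising branch: Q = 8.
At P = ¥5 < min AVC = ¥8, price no longer covers variable cost at any output, so the firm shuts down: Q = 0.

Output falls from 8 to 0 (the firm shuts down)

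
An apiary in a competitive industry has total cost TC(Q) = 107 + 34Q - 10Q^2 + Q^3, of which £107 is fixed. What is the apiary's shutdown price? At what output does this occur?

£9 per unit, at Q = 5

The shutdown price is the minimum of AVC. VC = 34Q - 10Q^2 + Q^3, so AVC = 34 - 10Q + Q^2.
At the minimum of AVC, MC = AVC. MC = 34 - 20Q + 3Q^2; setting MC = AVC gives 2Q^2 - 10Q = 0, so Q = 5. min AVC = 9.
So the shutdown price is £9.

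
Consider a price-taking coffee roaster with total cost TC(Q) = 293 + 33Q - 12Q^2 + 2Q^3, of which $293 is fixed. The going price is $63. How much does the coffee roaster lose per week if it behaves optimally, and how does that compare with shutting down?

Profit = -$93 at Q = 5

AVC = 33 - 12Q + 2Q^2 has its minimum $15 at Q = 3; price $63 clears that bar, so the firm operates.
MC = 33 - 24Q + 6Q^2. Setting P = MC and taking the root on the rising branch gives Q* = 5.
TR = 63·5 = 315. TC = 293 + 115 = 408. Profit = 315 − 408 = -$93.
Shutting down would mean losing the fixed cost of $293, so operating at a loss of $93 is better by $200.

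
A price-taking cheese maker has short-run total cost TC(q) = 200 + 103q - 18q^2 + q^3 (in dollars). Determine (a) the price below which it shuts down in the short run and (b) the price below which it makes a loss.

Shutdown price = min AVC. AVC = 103 - 18q + q^2, with vertex at q = 9 and minimum $22.
ATC = 200/q + 103 - 18q + q^2. Setting dATC/dq = −200/q^2 − 18 + 2q = 0 gives q = 10 (since 2·10^3 − 18·10^2 = 200).
min ATC = 200/10 + 103 − 18·10 + 10^2 = $43. That is the break-even price.
Between these two prices the firm operates at a loss; above $43 it earns a profit.

Shutdown price = $22; break-even price = $43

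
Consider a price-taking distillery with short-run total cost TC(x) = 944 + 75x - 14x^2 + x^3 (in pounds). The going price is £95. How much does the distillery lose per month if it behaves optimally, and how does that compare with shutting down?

AVC = 75 - 14x + x^2 has its minimum £26 at x = 7; price £95 clears that bar, so the firm operates.
MC = 75 - 28x + 3x^2. Setting P = MC and taking the root on the rising branch gives x* = 10.
TR = 95·10 = 950. TC = 944 + 350 = 1294. Profit = 950 − 1294 = -£344.
By producing, the firm covers all variable cost plus £600 of fixed cost; shutting down would lose the full £944.

Profit = -£344 at x = 10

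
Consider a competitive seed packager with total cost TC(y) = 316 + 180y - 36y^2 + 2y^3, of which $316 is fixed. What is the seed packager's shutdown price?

The firm shuts down when price falls below the minimum of average variable cost. AVC = VC/y = 180 - 36y + 2y^2.
At the minimum of AVC, MC = AVC. MC = 180 - 72y + 6y^2; setting MC = AVC gives 4y^2 - 36y = 0, so y = 9. min AVC = 18.
The firm shuts down for any P below $18.

$18 per unit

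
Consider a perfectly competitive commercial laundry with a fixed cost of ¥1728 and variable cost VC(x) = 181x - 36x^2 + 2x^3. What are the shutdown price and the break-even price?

Shutdown price = min AVC. AVC = 181 - 36x + 2x^2, with vertex at x = 9 and minimum ¥19.
ATC = 1728/x + 181 - 36x + 2x^2. Setting dATC/dx = −1728/x^2 − 36 + 4x = 0 gives x = 12 (since 4·12^3 − 36·12^2 = 1728).
min ATC = 1728/12 + 181 − 36·12 + 2·12^2 = ¥181. That is the break-even price.
For ¥19 ≤ P < ¥181 the firm produces at a loss; below ¥19 it shuts down.

Shutdown price = ¥19; break-even price = ¥181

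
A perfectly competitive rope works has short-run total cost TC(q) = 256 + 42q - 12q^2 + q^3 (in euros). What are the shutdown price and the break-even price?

Shutdown price = €6; break-even price = €42

Shutdown price = min AVC. AVC = 42 - 12q + q^2, with vertex at q = 6 and minimum €6.
ATC = 256/q + 42 - 12q + q^2. Setting dATC/dq = −256/q^2 − 12 + 2q = 0 gives q = 8 (since 2·8^3 − 12·8^2 = 256).
min ATC = 256/8 + 42 − 12·8 + 8^2 = €42. That is the break-even price.
Between these two prices the firm operates at a loss; above €42 it earns a profit.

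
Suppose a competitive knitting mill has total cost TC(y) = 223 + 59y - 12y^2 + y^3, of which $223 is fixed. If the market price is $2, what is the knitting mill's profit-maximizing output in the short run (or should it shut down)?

Shut down

Strip out fixed cost: VC = 59y - 12y^2 + y^3. Then AVC = 59 - 12y + y^2 and MC = 59 - 24y + 3y^2.
AVC is minimized where dAVC/dy = -12 + 2y = 0, at y = 6; min AVC = 59 - 12·6 + 6^2 = $23.
P = $2 lies below min AVC = $23; no output level covers variable cost.
Best response: produce nothing and absorb the $223 fixed cost.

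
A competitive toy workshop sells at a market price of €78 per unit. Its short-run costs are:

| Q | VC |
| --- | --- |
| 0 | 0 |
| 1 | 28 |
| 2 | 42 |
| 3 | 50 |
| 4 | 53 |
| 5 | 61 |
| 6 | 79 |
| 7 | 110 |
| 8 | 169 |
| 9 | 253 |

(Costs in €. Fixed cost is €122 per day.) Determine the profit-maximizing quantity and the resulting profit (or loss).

Profit at each row (π = 78Q − TC): Q=0: -122; Q=1: -72; Q=2: -8; Q=3: 62; Q=4: 137; Q=5: 207; Q=6: 267; Q=7: 314; Q=8: 333; Q=9: 327.
Profit is maximized at Q = 8. AVC there is 169/8 = €21.12 ≤ P, so producing beats shutting down (which would give -€122).

Q = 8; profit = €333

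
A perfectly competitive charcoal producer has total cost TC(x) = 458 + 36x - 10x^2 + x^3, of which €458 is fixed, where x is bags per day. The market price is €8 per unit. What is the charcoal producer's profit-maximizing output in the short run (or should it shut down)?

Strip out fixed cost: VC = 36x - 10x^2 + x^3. Then AVC = 36 - 10x + x^2 and MC = 36 - 20x + 3x^2.
The AVC parabola has its vertex at x = 10/2 = 5, where AVC = 36 - 10·5 + 5^2 = €11.
P = €8 lies below min AVC = €11; no output level covers variable cost.
Best response: produce nothing and absorb the €458 fixed cost.

Shut down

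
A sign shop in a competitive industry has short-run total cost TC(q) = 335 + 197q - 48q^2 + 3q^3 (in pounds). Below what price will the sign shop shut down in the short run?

£5 per unit

The shutdown price is the minimum of AVC. VC = 197q - 48q^2 + 3q^3, so AVC = 197 - 48q + 3q^2.
At the minimum of AVC, MC = AVC. MC = 197 - 96q + 9q^2; setting MC = AVC gives 6q^2 - 48q = 0, so q = 8. min AVC = 5.
The firm shuts down for any P below £5.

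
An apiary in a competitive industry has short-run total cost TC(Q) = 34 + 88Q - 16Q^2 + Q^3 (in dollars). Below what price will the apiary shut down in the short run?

The shutdown price is the minimum of AVC. VC = 88Q - 16Q^2 + Q^3, so AVC = 88 - 16Q + Q^2.
At the minimum of AVC, MC = AVC. MC = 88 - 32Q + 3Q^2; setting MC = AVC gives 2Q^2 - 16Q = 0, so Q = 8. min AVC = 24.
For P < $24 the firm produces nothing.

$24 per unit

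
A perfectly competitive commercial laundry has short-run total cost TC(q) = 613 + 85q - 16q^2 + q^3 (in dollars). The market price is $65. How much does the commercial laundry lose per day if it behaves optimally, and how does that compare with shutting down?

AVC = 85 - 16q + q^2; min AVC = $21 at q = 8. Since P = $65 ≥ min AVC, the firm produces.
With MC = 85 - 32q + 3q^2, P = MC on the upward-sloping part at q* = 10.
TR = 65·10 = 650. TC = 613 + 250 = 863. Profit = 650 − 863 = -$213.
By producing, the firm covers all variable cost plus $400 of fixed cost; shutting down would lose the full $613.

Profit = -$213 at q = 10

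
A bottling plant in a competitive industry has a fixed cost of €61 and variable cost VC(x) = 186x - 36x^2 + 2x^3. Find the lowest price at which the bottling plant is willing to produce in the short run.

€24 per unit

The firm shuts down when price falls below the minimum of average variable cost. AVC = VC/x = 186 - 36x + 2x^2.
At the minimum of AVC, MC = AVC. MC = 186 - 72x + 6x^2; setting MC = AVC gives 4x^2 - 36x = 0, so x = 9. min AVC = 24.
So the shutdown price is €24.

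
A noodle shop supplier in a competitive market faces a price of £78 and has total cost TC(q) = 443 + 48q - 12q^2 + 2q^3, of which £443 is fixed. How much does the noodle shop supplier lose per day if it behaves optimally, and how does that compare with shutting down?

Profit = -£243 at q = 5

AVC = 48 - 12q + 2q^2 has its minimum £30 at q = 3; price £78 clears that bar, so the firm operates.
MC = 48 - 24q + 6q^2. Setting P = MC and taking the root on the rising branch gives q* = 5.
TR = 78·5 = 390. TC = 443 + 190 = 633. Profit = 390 − 633 = -£243.
Shutting down would mean losing the fixed cost of £443, so operating at a loss of £243 is better by £200.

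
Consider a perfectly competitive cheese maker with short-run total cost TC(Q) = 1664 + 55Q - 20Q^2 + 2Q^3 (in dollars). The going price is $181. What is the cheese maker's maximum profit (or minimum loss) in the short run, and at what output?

AVC = 55 - 20Q + 2Q^2; min AVC = $5 at Q = 5. Since P = $181 ≥ min AVC, the firm produces.
With MC = 55 - 40Q + 6Q^2, P = MC on the upward-sloping part at Q* = 9.
TR = 181·9 = 1629. TC = 1664 + 333 = 1997. Profit = 1629 − 1997 = -$368.
By producing, the firm covers all variable cost plus $1296 of fixed cost; shutting down would lose the full $1664.

Profit = -$368 at Q = 9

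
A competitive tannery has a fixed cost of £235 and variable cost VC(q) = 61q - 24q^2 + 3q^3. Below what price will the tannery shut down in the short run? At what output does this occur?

Short-run supply begins at min AVC. From VC = 61q - 24q^2 + 3q^3, AVC = 61 - 24q + 3q^2.
At the minimum of AVC, MC = AVC. MC = 61 - 48q + 9q^2; setting MC = AVC gives 6q^2 - 24q = 0, so q = 4. min AVC = 13.
So the shutdown price is £13.

£13 per unit, at q = 4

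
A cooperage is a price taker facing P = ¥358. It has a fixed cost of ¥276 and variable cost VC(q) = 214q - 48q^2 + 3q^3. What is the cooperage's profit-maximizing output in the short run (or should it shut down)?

From TC, MC = TC'(q) = 214 - 96q + 9q^2 and AVC = VC/q = 214 - 48q + 3q^2.
AVC hits its minimum where MC = AVC, at q = 8, giving min AVC = 214 - 48·8 + 3·8^2 = ¥22.
Because ¥358 ≥ ¥22, revenue can cover variable cost; the firm operates.
P = MC gives -144 - 96q + 9q^2 = 0, with roots -4/3 and 12. Take the larger (rising MC): q* = 12.
Check: AVC at q = 12 is ¥70 ≤ P, so revenue covers variable cost.
Profit = P·q − TC = 358·12 − 1116 = ¥3180.

Produce at q = 12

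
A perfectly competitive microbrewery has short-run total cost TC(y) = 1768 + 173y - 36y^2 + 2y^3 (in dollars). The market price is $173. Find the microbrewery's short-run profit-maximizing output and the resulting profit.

AVC = 173 - 36y + 2y^2; min AVC = $11 at y = 9. Since P = $173 ≥ min AVC, the firm produces.
MC = 173 - 72y + 6y^2. Setting P = MC and taking the root on the rising branch gives y* = 12.
TR = 173·12 = 2076. TC = 1768 + 348 = 2116. Profit = 2076 − 2116 = -$40.
By producing, the firm covers all variable cost plus $1728 of fixed cost; shutting down would lose the full $1768.

Profit = -$40 at y = 12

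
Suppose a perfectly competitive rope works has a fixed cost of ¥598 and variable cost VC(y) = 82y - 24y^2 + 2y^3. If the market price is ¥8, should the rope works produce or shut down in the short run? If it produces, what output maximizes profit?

Shut down

Variable cost is VC = 82y - 24y^2 + 2y^3, so AVC = VC/y = 82 - 24y + 2y^2 and MC = dTC/dy = 82 - 48y + 6y^2.
AVC hits its minimum where MC = AVC, at y = 6, giving min AVC = 82 - 24·6 + 2·6^2 = ¥10.
Since P = ¥8 < min AVC = ¥10, price fails to cover variable cost at any output.
The firm minimizes its loss by shutting down and losing only its fixed cost of ¥598.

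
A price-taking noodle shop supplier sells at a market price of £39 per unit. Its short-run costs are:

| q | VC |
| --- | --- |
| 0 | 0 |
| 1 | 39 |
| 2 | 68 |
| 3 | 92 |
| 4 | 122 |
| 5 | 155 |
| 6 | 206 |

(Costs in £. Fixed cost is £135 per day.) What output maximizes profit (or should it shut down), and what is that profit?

Profit at each row (π = 39q − TC): q=0: -135; q=1: -135; q=2: -125; q=3: -110; q=4: -101; q=5: -95; q=6: -107.
Profit is maximized at q = 5. AVC there is 155/5 = £31 ≤ P, so producing beats shutting down (which would give -£135).

q = 5; profit = -£95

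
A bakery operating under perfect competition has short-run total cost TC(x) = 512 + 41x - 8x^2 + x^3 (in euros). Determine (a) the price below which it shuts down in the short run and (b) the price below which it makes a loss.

Shutdown price = €25; break-even price = €105

AVC = 41 - 8x + x^2; minimized at x = 4, giving min AVC = €25. That is the shutdown price.
ATC = 512/x + 41 - 8x + x^2. Setting dATC/dx = −512/x^2 − 8 + 2x = 0 gives x = 8 (since 2·8^3 − 8·8^2 = 512).
min ATC = 512/8 + 41 − 8·8 + 8^2 = €105. That is the break-even price.
For €25 ≤ P < €105 the firm produces at a loss; below €25 it shuts down.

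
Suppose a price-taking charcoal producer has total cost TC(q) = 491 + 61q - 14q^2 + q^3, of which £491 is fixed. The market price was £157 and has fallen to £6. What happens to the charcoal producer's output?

Output falls from 12 to 0 (the firm shuts down)

AVC = 61 - 14q + q^2, minimized at q = 7 where min AVC = £12. MC = 61 - 28q + 3q^2.
With P = £157 above the shutdown price, P = MC gives q = 12.
At P = £6 < min AVC = £12, price no longer covers variable cost at any output, so the firm shuts down: q = 0.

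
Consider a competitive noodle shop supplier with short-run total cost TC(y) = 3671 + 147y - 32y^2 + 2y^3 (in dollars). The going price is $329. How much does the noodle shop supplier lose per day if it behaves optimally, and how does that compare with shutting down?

AVC = 147 - 32y + 2y^2; min AVC = $19 at y = 8. Since P = $329 ≥ min AVC, the firm produces.
With MC = 147 - 64y + 6y^2, P = MC on the upward-sloping part at y* = 13.
TR = 329·13 = 4277. TC = 3671 + 897 = 4568. Profit = 4277 − 4568 = -$291.
Shutting down would mean losing the fixed cost of $3671, so operating at a loss of $291 is better by $3380.

Profit = -$291 at y = 13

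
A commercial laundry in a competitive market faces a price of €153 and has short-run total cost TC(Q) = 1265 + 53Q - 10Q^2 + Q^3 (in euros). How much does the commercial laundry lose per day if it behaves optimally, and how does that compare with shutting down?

Profit = -€265 at Q = 10

AVC = 53 - 10Q + Q^2; min AVC = €28 at Q = 5. Since P = €153 ≥ min AVC, the firm produces.
With MC = 53 - 20Q + 3Q^2, P = MC on the upward-sloping part at Q* = 10.
TR = 153·10 = 1530. TC = 1265 + 530 = 1795. Profit = 1530 − 1795 = -€265.
Shutting down would mean losing the fixed cost of €1265, so operating at a loss of €265 is better by €1000.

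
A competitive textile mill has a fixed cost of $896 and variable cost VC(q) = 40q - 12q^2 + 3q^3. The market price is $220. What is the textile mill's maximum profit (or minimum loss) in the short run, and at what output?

AVC = 40 - 12q + 3q^2 has its minimum $28 at q = 2; price $220 clears that bar, so the firm operates.
MC = 40 - 24q + 9q^2. Setting P = MC and taking the root on the rising branch gives q* = 6.
TR = 220·6 = 1320. TC = 896 + 456 = 1352. Profit = 1320 − 1352 = -$32.
Shutting down would mean losing the fixed cost of $896, so operating at a loss of $32 is better by $864.

Profit = -$32 at q = 6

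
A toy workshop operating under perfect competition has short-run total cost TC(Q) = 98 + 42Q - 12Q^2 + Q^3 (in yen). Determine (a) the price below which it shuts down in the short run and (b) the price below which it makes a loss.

AVC = 42 - 12Q + Q^2; minimized at Q = 6, giving min AVC = ¥6. That is the shutdown price.
ATC = 98/Q + 42 - 12Q + Q^2. Setting dATC/dQ = −98/Q^2 − 12 + 2Q = 0 gives Q = 7 (since 2·7^3 − 12·7^2 = 98).
min ATC = 98/7 + 42 − 12·7 + 7^2 = ¥21. That is the break-even price.
Between these two prices the firm operates at a loss; above ¥21 it earns a profit.

Shutdown price = ¥6; break-even price = ¥21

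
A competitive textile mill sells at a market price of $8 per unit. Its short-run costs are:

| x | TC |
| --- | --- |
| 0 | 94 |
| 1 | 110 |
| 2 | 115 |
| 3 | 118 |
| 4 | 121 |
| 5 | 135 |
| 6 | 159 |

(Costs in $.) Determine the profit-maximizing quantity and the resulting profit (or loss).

x = 4; profit = -$89

Tabulate TR − TC: x=0: -94; x=1: -102; x=2: -99; x=3: -94; x=4: -89; x=5: -95; x=6: -111.
Profit is maximized at x = 4. AVC there is 27/4 = $6.75 ≤ P, so producing beats shutting down (which would give -$94).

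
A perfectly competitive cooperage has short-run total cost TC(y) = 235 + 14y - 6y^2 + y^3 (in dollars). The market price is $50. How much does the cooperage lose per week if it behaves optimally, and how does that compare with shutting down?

Profit = -$19 at y = 6

AVC = 14 - 6y + y^2; min AVC = $5 at y = 3. Since P = $50 ≥ min AVC, the firm produces.
MC = 14 - 12y + 3y^2. Setting P = MC and taking the root on the rising branch gives y* = 6.
TR = 50·6 = 300. TC = 235 + 84 = 319. Profit = 300 − 319 = -$19.
By producing, the firm covers all variable cost plus $216 of fixed cost; shutting down would lose the full $235.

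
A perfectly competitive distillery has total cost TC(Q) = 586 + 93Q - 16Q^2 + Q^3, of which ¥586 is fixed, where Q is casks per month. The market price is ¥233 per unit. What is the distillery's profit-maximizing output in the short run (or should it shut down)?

Variable cost is VC = 93Q - 16Q^2 + Q^3, so AVC = VC/Q = 93 - 16Q + Q^2 and MC = dTC/dQ = 93 - 32Q + 3Q^2.
AVC is minimized where dAVC/dQ = -16 + 2Q = 0, at Q = 8; min AVC = 93 - 16·8 + 8^2 = ¥29.
P = ¥233 exceeds min AVC = ¥29, so the firm stays open.
P = MC gives -140 - 32Q + 3Q^2 = 0, with roots -10/3 and 14. Take the larger (rising MC): Q* = 14.
Check: AVC at Q = 14 is ¥65 ≤ P, so revenue covers variable cost.
Profit = P·Q − TC = 233·14 − 1496 = ¥1766.

Produce at Q = 14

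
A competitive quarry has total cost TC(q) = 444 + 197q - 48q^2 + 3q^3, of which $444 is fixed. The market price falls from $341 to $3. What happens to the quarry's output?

MC = 197 - 96q + 9q^2; the shutdown threshold is min AVC = $5 (at q = 8).
With P = $341 above the shutdown price, P = MC gives q = 12.
At P = $3 < min AVC = $5, price no longer covers variable cost at any output, so the firm shuts down: q = 0.

Output falls from 12 to 0 (the firm shuts down)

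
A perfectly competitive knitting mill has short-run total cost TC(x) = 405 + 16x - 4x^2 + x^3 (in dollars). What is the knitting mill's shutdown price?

The firm shuts down when price falls below the minimum of average variable cost. AVC = VC/x = 16 - 4x + x^2.
dAVC/dx = -4 + 2x = 0 gives x = 2. min AVC = 16 - 4·2 + 2^2 = 12.
The firm shuts down for any P below $12.

$12 per unit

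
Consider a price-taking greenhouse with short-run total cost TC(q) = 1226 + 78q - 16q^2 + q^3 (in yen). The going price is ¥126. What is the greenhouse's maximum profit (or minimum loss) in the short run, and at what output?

Profit = -¥74 at q = 12

AVC = 78 - 16q + q^2; min AVC = ¥14 at q = 8. Since P = ¥126 ≥ min AVC, the firm produces.
With MC = 78 - 32q + 3q^2, P = MC on the upward-sloping part at q* = 12.
TR = 126·12 = 1512. TC = 1226 + 360 = 1586. Profit = 1512 − 1586 = -¥74.
That loss of ¥74 beats the ¥1226 the firm would lose by shutting down; producing recovers ¥1152 of fixed cost.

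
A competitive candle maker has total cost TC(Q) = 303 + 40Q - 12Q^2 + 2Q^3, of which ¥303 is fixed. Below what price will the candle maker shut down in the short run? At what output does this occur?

¥22 per unit, at Q = 3

Short-run supply begins at min AVC. From VC = 40Q - 12Q^2 + 2Q^3, AVC = 40 - 12Q + 2Q^2.
dAVC/dQ = -12 + 4Q = 0 gives Q = 3. min AVC = 40 - 12·3 + 2·3^2 = 22.
The firm shuts down for any P below ¥22.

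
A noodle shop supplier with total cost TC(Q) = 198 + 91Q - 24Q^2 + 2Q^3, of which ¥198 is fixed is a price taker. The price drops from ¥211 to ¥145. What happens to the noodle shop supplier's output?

Output falls from 10 to 9

AVC = 91 - 24Q + 2Q^2, minimized at Q = 6 where min AVC = ¥19. MC = 91 - 48Q + 6Q^2.
At P = ¥211 ≥ min AVC, set P = MC on the rising branch: Q = 10.
At P = ¥145 ≥ min AVC, set P = MC: Q = 9. The firm stays open but cuts output.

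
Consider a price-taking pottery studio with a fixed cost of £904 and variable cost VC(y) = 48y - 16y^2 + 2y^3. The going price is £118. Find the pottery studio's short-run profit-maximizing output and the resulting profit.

Profit = -£316 at y = 7

AVC = 48 - 16y + 2y^2; min AVC = £16 at y = 4. Since P = £118 ≥ min AVC, the firm produces.
With MC = 48 - 32y + 6y^2, P = MC on the upward-sloping part at y* = 7.
TR = 118·7 = 826. TC = 904 + 238 = 1142. Profit = 826 − 1142 = -£316.
By producing, the firm covers all variable cost plus £588 of fixed cost; shutting down would lose the full £904.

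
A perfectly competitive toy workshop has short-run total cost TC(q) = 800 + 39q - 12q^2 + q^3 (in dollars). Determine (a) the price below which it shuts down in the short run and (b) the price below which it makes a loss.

Shutdown price = $3; break-even price = $99

Shutdown price = min AVC. AVC = 39 - 12q + q^2, with vertex at q = 6 and minimum $3.
ATC = 800/q + 39 - 12q + q^2. Setting dATC/dq = −800/q^2 − 12 + 2q = 0 gives q = 10 (since 2·10^3 − 12·10^2 = 800).
min ATC = 800/10 + 39 − 12·10 + 10^2 = $99. That is the break-even price.
For $3 ≤ P < $99 the firm produces at a loss; below $3 it shuts down.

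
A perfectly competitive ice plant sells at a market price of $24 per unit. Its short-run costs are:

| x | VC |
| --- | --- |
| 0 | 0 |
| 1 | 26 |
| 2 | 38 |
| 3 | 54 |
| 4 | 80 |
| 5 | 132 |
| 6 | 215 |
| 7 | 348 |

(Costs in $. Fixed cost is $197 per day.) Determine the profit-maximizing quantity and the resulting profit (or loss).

x = 3; profit = -$179

Profit at each row (π = 24x − TC): x=0: -197; x=1: -199; x=2: -187; x=3: -179; x=4: -181; x=5: -209; x=6: -268; x=7: -377.
Profit is maximized at x = 3. AVC there is 54/3 = $18 ≤ P, so producing beats shutting down (which would give -$197).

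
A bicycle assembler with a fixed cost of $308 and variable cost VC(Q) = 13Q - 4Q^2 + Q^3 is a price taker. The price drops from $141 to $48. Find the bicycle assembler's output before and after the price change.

Output falls from 8 to 5

MC = 13 - 8Q + 3Q^2; the shutdown threshold is min AVC = $9 (at Q = 2).
With P = $141 above the shutdown price, P = MC gives Q = 8.
At P = $48 ≥ min AVC, set P = MC: Q = 5. The firm stays open but cuts output.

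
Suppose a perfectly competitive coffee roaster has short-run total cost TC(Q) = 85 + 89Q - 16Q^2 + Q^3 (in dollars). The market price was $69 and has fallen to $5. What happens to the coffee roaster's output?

Output falls from 10 to 0 (the firm shuts down)

MC = 89 - 32Q + 3Q^2; the shutdown threshold is min AVC = $25 (at Q = 8).
At P = $69 ≥ min AVC, set P = MC on the rising branch: Q = 10.
At P = $5 < min AVC = $25, price no longer covers variable cost at any output, so the firm shuts down: Q = 0.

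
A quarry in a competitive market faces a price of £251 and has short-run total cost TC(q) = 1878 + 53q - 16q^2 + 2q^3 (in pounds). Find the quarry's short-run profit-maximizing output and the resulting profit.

AVC = 53 - 16q + 2q^2; min AVC = £21 at q = 4. Since P = £251 ≥ min AVC, the firm produces.
With MC = 53 - 32q + 6q^2, P = MC on the upward-sloping part at q* = 9.
TR = 251·9 = 2259. TC = 1878 + 639 = 2517. Profit = 2259 − 2517 = -£258.
Shutting down would mean losing the fixed cost of £1878, so operating at a loss of £258 is better by £1620.

Profit = -£258 at q = 9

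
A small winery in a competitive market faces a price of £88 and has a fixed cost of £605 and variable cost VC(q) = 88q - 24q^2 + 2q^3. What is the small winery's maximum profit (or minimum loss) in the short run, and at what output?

Profit = -£93 at q = 8

AVC = 88 - 24q + 2q^2 has its minimum £16 at q = 6; price £88 clears that bar, so the firm operates.
With MC = 88 - 48q + 6q^2, P = MC on the upward-sloping part at q* = 8.
TR = 88·8 = 704. TC = 605 + 192 = 797. Profit = 704 − 797 = -£93.
That loss of £93 beats the £605 the firm would lose by shutting down; producing recovers £512 of fixed cost.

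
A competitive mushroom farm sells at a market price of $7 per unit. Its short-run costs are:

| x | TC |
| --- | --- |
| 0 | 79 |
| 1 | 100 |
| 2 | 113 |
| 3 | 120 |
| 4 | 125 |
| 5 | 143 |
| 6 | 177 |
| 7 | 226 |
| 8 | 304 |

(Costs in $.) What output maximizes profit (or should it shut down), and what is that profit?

x = 0 (shut down); profit = -$79

Compute π = P·x − TC at each output: x=0: -79; x=1: -93; x=2: -99; x=3: -99; x=4: -97; x=5: -108; x=6: -135; x=7: -177; x=8: -248.
Profit is highest at x = 0. Equivalently, the lowest AVC in the table is 46/4 ≈ $11.50 at x = 4, and P = $7 falls below it — price never covers variable cost, so the firm shuts down and loses only its fixed cost.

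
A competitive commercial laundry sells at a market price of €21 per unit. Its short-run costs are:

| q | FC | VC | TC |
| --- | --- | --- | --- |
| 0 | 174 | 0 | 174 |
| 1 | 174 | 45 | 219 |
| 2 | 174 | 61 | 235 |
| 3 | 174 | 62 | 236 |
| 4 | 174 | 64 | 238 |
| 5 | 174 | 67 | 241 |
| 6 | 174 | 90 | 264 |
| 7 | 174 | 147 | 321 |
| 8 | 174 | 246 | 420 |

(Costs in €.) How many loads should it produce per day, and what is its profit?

q = 5; profit = -€136

Tabulate TR − TC: q=0: -174; q=1: -198; q=2: -193; q=3: -173; q=4: -154; q=5: -136; q=6: -138; q=7: -174; q=8: -252.
Profit is maximized at q = 5. AVC there is 67/5 = €13.40 ≤ P, so producing beats shutting down (which would give -€174).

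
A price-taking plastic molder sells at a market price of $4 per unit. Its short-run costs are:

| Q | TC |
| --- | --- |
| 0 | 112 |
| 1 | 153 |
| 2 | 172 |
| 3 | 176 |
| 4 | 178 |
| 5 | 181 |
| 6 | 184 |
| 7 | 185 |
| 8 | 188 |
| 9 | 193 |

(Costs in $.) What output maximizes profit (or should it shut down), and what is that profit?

Q = 0 (shut down); profit = -$112

Compute π = P·Q − TC at each output: Q=0: -112; Q=1: -149; Q=2: -164; Q=3: -164; Q=4: -162; Q=5: -161; Q=6: -160; Q=7: -157; Q=8: -156; Q=9: -157.
Profit is highest at Q = 0. Equivalently, the lowest AVC in the table is 81/9 ≈ $9 at Q = 9, and P = $4 falls below it — price never covers variable cost, so the firm shuts down and loses only its fixed cost.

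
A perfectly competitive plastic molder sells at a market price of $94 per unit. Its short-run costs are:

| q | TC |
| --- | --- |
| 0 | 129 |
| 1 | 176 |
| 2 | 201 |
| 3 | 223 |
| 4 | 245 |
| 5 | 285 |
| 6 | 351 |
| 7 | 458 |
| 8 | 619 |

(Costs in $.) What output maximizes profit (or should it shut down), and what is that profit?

q = 6; profit = $213

Tabulate TR − TC: q=0: -129; q=1: -82; q=2: -13; q=3: 59; q=4: 131; q=5: 185; q=6: 213; q=7: 200; q=8: 133.
Profit is maximized at q = 6. AVC there is 222/6 = $37 ≤ P, so producing beats shutting down (which would give -$129).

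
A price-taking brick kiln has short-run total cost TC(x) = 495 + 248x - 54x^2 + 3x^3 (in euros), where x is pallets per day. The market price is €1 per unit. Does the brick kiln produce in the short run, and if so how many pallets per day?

Shut down

Variable cost is VC = 248x - 54x^2 + 3x^3, so AVC = VC/x = 248 - 54x + 3x^2 and MC = dTC/dx = 248 - 108x + 9x^2.
The AVC parabola has its vertex at x = 54/6 = 9, where AVC = 248 - 54·9 + 3·9^2 = €5.
With P < min AVC (€1 < €5), every unit sold adds to the loss.
Best response: produce nothing and absorb the €495 fixed cost.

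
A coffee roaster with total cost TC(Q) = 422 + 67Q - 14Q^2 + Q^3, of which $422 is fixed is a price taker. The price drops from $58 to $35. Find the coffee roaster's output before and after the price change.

MC = 67 - 28Q + 3Q^2; the shutdown threshold is min AVC = $18 (at Q = 7).
At P = $58 ≥ min AVC, set P = MC on the rising branch: Q = 9.
At P = $35 ≥ min AVC, set P = MC: Q = 8. The firm stays open but cuts output.

Output falls from 9 to 8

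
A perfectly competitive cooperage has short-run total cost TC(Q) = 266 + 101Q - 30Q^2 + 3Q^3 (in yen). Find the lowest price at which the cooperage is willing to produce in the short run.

The firm shuts down when price falls below the minimum of average variable cost. AVC = VC/Q = 101 - 30Q + 3Q^2.
dAVC/dQ = -30 + 6Q = 0 gives Q = 5. min AVC = 101 - 30·5 + 3·5^2 = 26.
So the shutdown price is ¥26.

¥26 per unit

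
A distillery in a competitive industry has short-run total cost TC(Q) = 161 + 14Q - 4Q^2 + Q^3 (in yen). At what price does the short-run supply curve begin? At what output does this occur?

The shutdown price is the minimum of AVC. VC = 14Q - 4Q^2 + Q^3, so AVC = 14 - 4Q + Q^2.
At the minimum of AVC, MC = AVC. MC = 14 - 8Q + 3Q^2; setting MC = AVC gives 2Q^2 - 4Q = 0, so Q = 2. min AVC = 10.
For P < ¥10 the firm produces nothing.

¥10 per unit, at Q = 2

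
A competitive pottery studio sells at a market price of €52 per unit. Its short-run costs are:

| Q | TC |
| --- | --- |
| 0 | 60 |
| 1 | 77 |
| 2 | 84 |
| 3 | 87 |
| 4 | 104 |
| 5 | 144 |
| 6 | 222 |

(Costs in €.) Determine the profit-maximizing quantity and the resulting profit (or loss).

Q = 5; profit = €116

Compute π = P·Q − TC at each output: Q=0: -60; Q=1: -25; Q=2: 20; Q=3: 69; Q=4: 104; Q=5: 116; Q=6: 90.
Profit is maximized at Q = 5. AVC there is 84/5 = €16.80 ≤ P, so producing beats shutting down (which would give -€60).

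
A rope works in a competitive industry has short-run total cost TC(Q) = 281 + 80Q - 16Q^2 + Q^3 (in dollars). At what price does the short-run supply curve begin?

$16 per unit

The shutdown price is the minimum of AVC. VC = 80Q - 16Q^2 + Q^3, so AVC = 80 - 16Q + Q^2.
At the minimum of AVC, MC = AVC. MC = 80 - 32Q + 3Q^2; setting MC = AVC gives 2Q^2 - 16Q = 0, so Q = 8. min AVC = 16.
So the shutdown price is $16.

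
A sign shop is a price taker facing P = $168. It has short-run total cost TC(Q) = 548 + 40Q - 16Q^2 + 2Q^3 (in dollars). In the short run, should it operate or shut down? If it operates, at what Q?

From TC, MC = TC'(Q) = 40 - 32Q + 6Q^2 and AVC = VC/Q = 40 - 16Q + 2Q^2.
AVC is minimized where dAVC/dQ = -16 + 4Q = 0, at Q = 4; min AVC = 40 - 16·4 + 2·4^2 = $8.
Because $168 ≥ $8, revenue can cover variable cost; the firm operates.
Solving P = MC: -128 - 32Q + 6Q^2 = 0 ⇒ Q = -8/3 or 8. On the upward-sloping branch, Q* = 8.
Check: AVC at Q = 8 is $40 ≤ P, so revenue covers variable cost.
Profit = P·Q − TC = 168·8 − 868 = $476.

Produce at Q = 8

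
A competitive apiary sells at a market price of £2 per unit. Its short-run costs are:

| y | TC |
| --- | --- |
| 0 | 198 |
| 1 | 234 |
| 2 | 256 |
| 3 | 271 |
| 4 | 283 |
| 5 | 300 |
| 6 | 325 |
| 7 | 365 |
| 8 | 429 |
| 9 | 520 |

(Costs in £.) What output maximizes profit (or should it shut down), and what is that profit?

y = 0 (shut down); profit = -£198

Profit at each row (π = 2y − TC): y=0: -198; y=1: -232; y=2: -252; y=3: -265; y=4: -275; y=5: -290; y=6: -313; y=7: -351; y=8: -413; y=9: -502.
Profit is highest at y = 0. Equivalently, the lowest AVC in the table is 102/5 ≈ £20.40 at y = 5, and P = £2 falls below it — price never covers variable cost, so the firm shuts down and loses only its fixed cost.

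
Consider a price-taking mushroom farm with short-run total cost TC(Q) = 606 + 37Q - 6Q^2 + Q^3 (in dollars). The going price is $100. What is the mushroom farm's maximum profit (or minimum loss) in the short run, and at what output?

Profit = -$214 at Q = 7

AVC = 37 - 6Q + Q^2 has its minimum $28 at Q = 3; price $100 clears that bar, so the firm operates.
MC = 37 - 12Q + 3Q^2. Setting P = MC and taking the root on the rising branch gives Q* = 7.
TR = 100·7 = 700. TC = 606 + 308 = 914. Profit = 700 − 914 = -$214.
Shutting down would mean losing the fixed cost of $606, so operating at a loss of $214 is better by $392.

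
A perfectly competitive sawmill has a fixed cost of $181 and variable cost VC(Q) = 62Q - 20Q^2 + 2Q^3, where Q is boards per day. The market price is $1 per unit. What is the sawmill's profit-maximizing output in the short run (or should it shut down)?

Shut down

From TC, MC = TC'(Q) = 62 - 40Q + 6Q^2 and AVC = VC/Q = 62 - 20Q + 2Q^2.
AVC hits its minimum where MC = AVC, at Q = 5, giving min AVC = 62 - 20·5 + 2·5^2 = $12.
With P < min AVC ($1 < $12), every unit sold adds to the loss.
Best response: produce nothing and absorb the $181 fixed cost.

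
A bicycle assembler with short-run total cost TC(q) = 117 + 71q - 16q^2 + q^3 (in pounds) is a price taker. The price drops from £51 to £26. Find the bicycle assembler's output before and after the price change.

Output falls from 10 to 9

AVC = 71 - 16q + q^2, minimized at q = 8 where min AVC = £7. MC = 71 - 32q + 3q^2.
With P = £51 above the shutdown price, P = MC gives q = 10.
At P = £26 ≥ min AVC, set P = MC: q = 9. The firm stays open but cuts output.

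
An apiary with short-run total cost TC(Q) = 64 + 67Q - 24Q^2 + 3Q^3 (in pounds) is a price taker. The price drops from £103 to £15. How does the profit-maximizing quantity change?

MC = 67 - 48Q + 9Q^2; the shutdown threshold is min AVC = £19 (at Q = 4).
With P = £103 above the shutdown price, P = MC gives Q = 6.
At P = £15 < min AVC = £19, price no longer covers variable cost at any output, so the firm shuts down: Q = 0.

Output falls from 6 to 0 (the firm shuts down)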